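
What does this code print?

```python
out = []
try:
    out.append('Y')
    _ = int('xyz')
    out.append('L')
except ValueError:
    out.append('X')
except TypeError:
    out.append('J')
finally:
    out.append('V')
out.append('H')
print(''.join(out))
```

Execution trace: 'Y' (try body) → 'X' (except ValueError) → 'V' (finally) → 'H' (after the try/except). Output: YXVH

Answer: YXVH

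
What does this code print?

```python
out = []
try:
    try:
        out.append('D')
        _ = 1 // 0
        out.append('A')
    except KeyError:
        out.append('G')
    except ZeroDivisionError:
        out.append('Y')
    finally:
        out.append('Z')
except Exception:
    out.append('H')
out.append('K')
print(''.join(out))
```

Execution trace: 'D' (inner try body) → 'Y' (inner except ZeroDivisionError) → 'Z' (inner finally) → 'K' (after the try/except). Output: DYZK

Answer: DYZK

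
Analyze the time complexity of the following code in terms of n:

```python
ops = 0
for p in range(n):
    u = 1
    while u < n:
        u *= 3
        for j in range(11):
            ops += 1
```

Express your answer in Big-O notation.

Each loop level contributes: n × log n × 1. Multiplying the contributions gives O(n log n).

Answer: O(n log n)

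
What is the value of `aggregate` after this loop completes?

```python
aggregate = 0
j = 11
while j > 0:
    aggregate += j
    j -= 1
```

Sum 11 down to 1
`aggregate` takes the values: 0 → 11 → 21 → 30 → 38 → 45 → 51 → 56 → 60 → 63 → 65 → 66

Answer: 66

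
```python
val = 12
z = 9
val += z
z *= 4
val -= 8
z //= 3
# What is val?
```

Trace:
`val = 12` → val = 12
`z = 9` → z = 9
`val += z` → val = 21
`z *= 4` → z = 36
`val -= 8` → val = 13
`z //= 3` → z = 12
So val = 13

Answer: 13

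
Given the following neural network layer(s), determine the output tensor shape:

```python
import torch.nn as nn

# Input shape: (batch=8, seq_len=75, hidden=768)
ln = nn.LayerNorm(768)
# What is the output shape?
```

Input: (8, 75, 768) -> Output: (8, 75, 768)

Answer: (8, 75, 768)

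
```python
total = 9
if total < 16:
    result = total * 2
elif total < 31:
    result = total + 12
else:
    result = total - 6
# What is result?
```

Trace:
`total = 9` → total = 9
`if total < 16: ...` → total < 16 is True → result = 18
So result = 18

Answer: 18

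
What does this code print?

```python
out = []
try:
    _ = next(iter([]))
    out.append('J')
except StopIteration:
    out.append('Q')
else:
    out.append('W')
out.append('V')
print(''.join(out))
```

Execution trace: 'Q' (except StopIteration) → 'V' (after the try/except). Output: QV

Answer: QV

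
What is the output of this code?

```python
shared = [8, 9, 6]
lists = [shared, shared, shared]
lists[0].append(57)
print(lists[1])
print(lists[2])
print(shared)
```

Key concept: list of same reference.
Step by step:
`shared = [8, 9, 6]` → shared = [8, 9, 6]
`lists = [shared, shared, shared]` → lists = [[8, 9, 6], [8, 9, 6], [8, 9, 6]]
`lists[0].append(57)` → shared = [8, 9, 6, 57]; lists = [[8, 9, 6, 57], [8, 9, 6, 57], [8, 9, 6, 57]]
`print(lists[1])` → prints [8, 9, 6, 57]
`print(lists[2])` → prints [8, 9, 6, 57]
`print(shared)` → prints [8, 9, 6, 57]

Answer:
[8, 9, 6, 57]
[8, 9, 6, 57]
[8, 9, 6, 57]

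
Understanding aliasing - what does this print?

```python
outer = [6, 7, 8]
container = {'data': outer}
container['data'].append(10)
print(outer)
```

Key concept: dict holds reference to list.
Step by step:
`outer = [6, 7, 8]` → outer = [6, 7, 8]
`container = {'data': outer}` → container = {'data': [6, 7, 8]}
`container['data'].append(10)` → outer = [6, 7, 8, 10]; container = {'data': [6, 7, 8, 10]}
`print(outer)` → prints [6, 7, 8, 10]

Answer: [6, 7, 8, 10]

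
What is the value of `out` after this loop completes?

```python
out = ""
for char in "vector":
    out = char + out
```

Reverse 'vector'
`out` takes the values: "" → "v" → "ev" → "cev" → "tcev" → "otcev" → "rotcev"

Answer: "rotcev"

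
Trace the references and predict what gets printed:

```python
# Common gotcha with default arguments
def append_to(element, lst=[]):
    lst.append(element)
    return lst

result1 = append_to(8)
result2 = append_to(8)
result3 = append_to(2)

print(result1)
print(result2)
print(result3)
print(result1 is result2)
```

Key concept: mutable default argument gotcha.
Step by step:
`result1 = append_to(8)` → result1 = [8]
`result2 = append_to(8)` → result1 = [8, 8] (same object as result2); result2 = [8, 8] (same object as result1)
`result3 = append_to(2)` → result1 = [8, 8, 2] (same object as result2, result3); result2 = [8, 8, 2] (same object as result1, result3); result3 = [8, 8, 2] (same object as result1, result2)
`print(result1)` → prints [8, 8, 2]
`print(result2)` → prints [8, 8, 2]
`print(result3)` → prints [8, 8, 2]
`print(result1 is result2)` → prints True

Answer:
[8, 8, 2]
[8, 8, 2]
[8, 8, 2]
True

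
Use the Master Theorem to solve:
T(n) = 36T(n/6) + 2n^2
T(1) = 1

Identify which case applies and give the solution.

a=36, b=6, f(n)=2n^2. log_6(36) = 2. Since c=2 = 2, Case 2 applies: T(n) = Θ(n^log_b(a) · log n) = O(n^2 log n).

Answer: O(n^2 log n) - Case 2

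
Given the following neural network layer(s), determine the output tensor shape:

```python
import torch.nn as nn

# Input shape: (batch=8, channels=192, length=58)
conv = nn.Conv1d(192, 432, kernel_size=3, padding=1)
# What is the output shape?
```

Input: (8, 192, 58) -> Output: (8, 432, 58)

Answer: (8, 432, 58)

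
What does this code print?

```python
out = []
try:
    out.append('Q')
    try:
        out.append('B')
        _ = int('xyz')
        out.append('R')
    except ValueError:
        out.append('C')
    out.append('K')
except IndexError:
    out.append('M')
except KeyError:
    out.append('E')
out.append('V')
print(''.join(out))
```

Execution trace: 'Q' (try body) → 'B' (inner try body) → 'C' (inner except ValueError) → 'K' (try body, no exception) → 'V' (after the try/except). Output: QBCKV

Answer: QBCKV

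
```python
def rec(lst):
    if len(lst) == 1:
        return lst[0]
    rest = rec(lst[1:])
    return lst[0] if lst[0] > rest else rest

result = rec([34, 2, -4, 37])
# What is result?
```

Recursive max over [34, 2, -4, 37] = 37

Answer: 37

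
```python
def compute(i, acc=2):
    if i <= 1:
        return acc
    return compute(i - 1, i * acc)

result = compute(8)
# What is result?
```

Accumulator trace (n, acc): (8, 2) -> (7, 16) -> (6, 112) -> (5, 672) -> (4, 3360) -> (3, 13440) -> (2, 40320) -> (1, 80640) -> return 80640

Answer: 80640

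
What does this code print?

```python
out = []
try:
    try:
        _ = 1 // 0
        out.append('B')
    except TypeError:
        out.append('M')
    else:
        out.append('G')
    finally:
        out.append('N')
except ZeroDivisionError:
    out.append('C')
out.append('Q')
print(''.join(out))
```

Execution trace: 'N' (finally) → 'C' (outer except ZeroDivisionError) → 'Q' (after the try/except). Output: NCQ

Answer: NCQ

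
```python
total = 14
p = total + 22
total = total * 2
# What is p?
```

Trace:
`total = 14` → total = 14
`p = total + 22` → p = 36
`total = total * 2` → total = 28
So p = 36

Answer: 36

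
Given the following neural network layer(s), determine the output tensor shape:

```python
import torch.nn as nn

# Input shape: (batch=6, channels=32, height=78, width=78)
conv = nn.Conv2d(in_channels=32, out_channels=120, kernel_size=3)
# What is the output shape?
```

Input: (6, 32, 78, 78) -> Output: (6, 120, 76, 76)

Answer: (6, 120, 76, 76)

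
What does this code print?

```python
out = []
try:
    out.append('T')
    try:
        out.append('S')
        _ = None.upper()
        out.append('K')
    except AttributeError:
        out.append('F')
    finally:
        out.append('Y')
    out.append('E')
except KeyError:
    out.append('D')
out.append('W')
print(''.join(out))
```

Execution trace: 'T' (try body) → 'S' (inner try body) → 'F' (inner except AttributeError) → 'Y' (inner finally) → 'E' (try body, no exception) → 'W' (after the try/except). Output: TSFYEW

Answer: TSFYEW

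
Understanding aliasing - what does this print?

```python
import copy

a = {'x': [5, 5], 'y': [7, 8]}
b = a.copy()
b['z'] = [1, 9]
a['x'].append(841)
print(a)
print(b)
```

Key concept: shallow copy of dict with mutable values.
Step by step:
`a = {'x': [5, 5], 'y': [7, 8]}` → a = {'x': [5, 5], 'y': [7, 8]}
`b = a.copy()` → b = {'x': [5, 5], 'y': [7, 8]}
`b['z'] = [1, 9]` → b = {'x': [5, 5], 'y': [7, 8], 'z': [1, 9]}
`a['x'].append(841)` → a = {'x': [5, 5, 841], 'y': [7, 8]}; b = {'x': [5, 5, 841], 'y': [7, 8], 'z': [1, 9]}
`print(a)` → prints {'x': [5, 5, 841], 'y': [7, 8]}
`print(b)` → prints {'x': [5, 5, 841], 'y': [7, 8], 'z': [1, 9]}

Answer:
{'x': [5, 5, 841], 'y': [7, 8]}
{'x': [5, 5, 841], 'y': [7, 8], 'z': [1, 9]}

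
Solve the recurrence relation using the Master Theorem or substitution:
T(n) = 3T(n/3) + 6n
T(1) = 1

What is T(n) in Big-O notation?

By Master Theorem: a=3, b=3, f(n)=6n. Since log_3(3) = 1 and f(n) = Θ(n^1), Case 2 applies. T(n) = O(n log n).

Answer: O(n log n)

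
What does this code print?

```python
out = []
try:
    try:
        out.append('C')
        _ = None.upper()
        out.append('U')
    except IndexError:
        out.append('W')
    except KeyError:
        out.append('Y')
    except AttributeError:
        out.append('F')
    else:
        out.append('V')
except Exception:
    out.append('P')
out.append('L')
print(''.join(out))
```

Execution trace: 'C' (inner try body) → 'F' (inner except AttributeError) → 'L' (after the try/except). Output: CFL

Answer: CFL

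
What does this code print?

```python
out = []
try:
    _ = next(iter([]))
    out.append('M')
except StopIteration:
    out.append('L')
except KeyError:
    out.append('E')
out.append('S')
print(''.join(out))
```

Execution trace: 'L' (except StopIteration) → 'S' (after the try/except). Output: LS

Answer: LS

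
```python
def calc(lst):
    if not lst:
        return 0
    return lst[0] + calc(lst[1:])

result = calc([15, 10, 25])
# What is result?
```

15 + 10 + 25 + 0 = 50

Answer: 50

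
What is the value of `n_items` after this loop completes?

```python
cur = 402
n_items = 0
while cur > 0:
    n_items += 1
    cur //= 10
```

Count digits by repeated division by 10
`n_items` takes the values: 0 → 1 → 2 → 3

Answer: 3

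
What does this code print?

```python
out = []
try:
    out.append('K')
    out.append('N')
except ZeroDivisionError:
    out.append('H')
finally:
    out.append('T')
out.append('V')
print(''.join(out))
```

Execution trace: 'K' (try body) → 'N' (try body, no exception) → 'T' (finally) → 'V' (after the try/except). Output: KNTV

Answer: KNTV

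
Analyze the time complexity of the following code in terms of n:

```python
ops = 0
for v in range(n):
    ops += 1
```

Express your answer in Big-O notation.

Each loop level contributes: n. Multiplying the contributions gives O(n).

Answer: O(n)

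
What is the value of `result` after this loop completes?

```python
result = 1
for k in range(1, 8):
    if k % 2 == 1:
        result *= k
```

Product of odd numbers 1 to 7
`result` takes the values: 1 → 3 → 15 → 105

Answer: 105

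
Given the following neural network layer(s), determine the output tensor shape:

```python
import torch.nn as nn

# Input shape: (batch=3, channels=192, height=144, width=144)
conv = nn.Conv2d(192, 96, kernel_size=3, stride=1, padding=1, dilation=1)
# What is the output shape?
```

Input: (3, 192, 144, 144) -> Output: (3, 96, 144, 144)

Answer: (3, 96, 144, 144)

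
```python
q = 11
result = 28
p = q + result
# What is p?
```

Trace:
`q = 11` → q = 11
`result = 28` → result = 28
`p = q + result` → p = 39
So p = 39

Answer: 39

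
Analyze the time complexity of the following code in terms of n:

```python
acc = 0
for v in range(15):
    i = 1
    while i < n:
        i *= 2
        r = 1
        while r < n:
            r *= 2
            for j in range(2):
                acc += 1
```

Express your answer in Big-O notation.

Each loop level contributes: 1 × log n × log n × 1. Multiplying the contributions gives O(log² n).

Answer: O(log² n)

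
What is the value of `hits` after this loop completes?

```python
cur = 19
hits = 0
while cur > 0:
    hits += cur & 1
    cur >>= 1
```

Count set bits in 19 (binary: 0b10011)
`hits` takes the values: 0 → 1 → 2 → 3

Answer: 3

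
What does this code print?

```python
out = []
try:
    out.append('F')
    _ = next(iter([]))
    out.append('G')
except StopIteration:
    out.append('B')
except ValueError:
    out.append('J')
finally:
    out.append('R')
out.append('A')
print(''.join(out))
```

Execution trace: 'F' (try body) → 'B' (except StopIteration) → 'R' (finally) → 'A' (after the try/except). Output: FBRA

Answer: FBRA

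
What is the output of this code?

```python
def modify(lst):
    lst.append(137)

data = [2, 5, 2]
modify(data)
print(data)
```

Key concept: function modifies passed list.
Step by step:
`data = [2, 5, 2]` → data = [2, 5, 2]
`modify(data)` → data = [2, 5, 2, 137]
`print(data)` → prints [2, 5, 2, 137]

Answer: [2, 5, 2, 137]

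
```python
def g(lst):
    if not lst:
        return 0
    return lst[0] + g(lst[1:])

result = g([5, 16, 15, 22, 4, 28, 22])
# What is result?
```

5 + 16 + 15 + 22 + 4 + 28 + 22 + 0 = 112

Answer: 112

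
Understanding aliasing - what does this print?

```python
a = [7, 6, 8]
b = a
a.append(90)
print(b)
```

Key concept: basic list aliasing.
Step by step:
`a = [7, 6, 8]` → a = [7, 6, 8]
`b = a` → b = [7, 6, 8] (same object as a)
`a.append(90)` → a = [7, 6, 8, 90] (same object as b); b = [7, 6, 8, 90] (same object as a)
`print(b)` → prints [7, 6, 8, 90]

Answer: [7, 6, 8, 90]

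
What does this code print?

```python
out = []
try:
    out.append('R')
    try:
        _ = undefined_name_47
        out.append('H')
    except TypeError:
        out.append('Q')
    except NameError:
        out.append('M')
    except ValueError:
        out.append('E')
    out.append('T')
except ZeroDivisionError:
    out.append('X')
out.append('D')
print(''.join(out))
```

Execution trace: 'R' (try body) → 'M' (inner except NameError) → 'T' (try body, no exception) → 'D' (after the try/except). Output: RMTD

Answer: RMTD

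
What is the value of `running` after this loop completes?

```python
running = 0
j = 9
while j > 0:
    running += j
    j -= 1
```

Sum 9 down to 1
`running` takes the values: 0 → 9 → 17 → 24 → 30 → 35 → 39 → 42 → 44 → 45

Answer: 45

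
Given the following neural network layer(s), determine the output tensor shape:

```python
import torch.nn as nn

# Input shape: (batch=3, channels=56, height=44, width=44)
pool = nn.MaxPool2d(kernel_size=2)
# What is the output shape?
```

Input: (3, 56, 44, 44) -> Output: (3, 56, 22, 22)

Answer: (3, 56, 22, 22)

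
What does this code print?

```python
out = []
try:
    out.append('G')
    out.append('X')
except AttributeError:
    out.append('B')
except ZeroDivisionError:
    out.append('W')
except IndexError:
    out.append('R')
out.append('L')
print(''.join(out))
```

Execution trace: 'G' (try body) → 'X' (try body, no exception) → 'L' (after the try/except). Output: GXL

Answer: GXL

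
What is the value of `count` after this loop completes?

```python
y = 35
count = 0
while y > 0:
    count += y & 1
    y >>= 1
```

Count set bits in 35 (binary: 0b100011)
`count` takes the values: 0 → 1 → 2 → 3

Answer: 3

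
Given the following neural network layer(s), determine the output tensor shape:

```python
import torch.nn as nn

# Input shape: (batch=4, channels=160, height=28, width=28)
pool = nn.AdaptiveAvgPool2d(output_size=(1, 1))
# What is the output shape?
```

Input: (4, 160, 28, 28) -> Output: (4, 160, 1, 1)

Answer: (4, 160, 1, 1)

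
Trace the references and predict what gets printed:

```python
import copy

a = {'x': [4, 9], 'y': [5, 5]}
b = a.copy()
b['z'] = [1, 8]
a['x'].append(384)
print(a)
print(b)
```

Key concept: shallow copy of dict with mutable values.
Step by step:
`a = {'x': [4, 9], 'y': [5, 5]}` → a = {'x': [4, 9], 'y': [5, 5]}
`b = a.copy()` → b = {'x': [4, 9], 'y': [5, 5]}
`b['z'] = [1, 8]` → b = {'x': [4, 9], 'y': [5, 5], 'z': [1, 8]}
`a['x'].append(384)` → a = {'x': [4, 9, 384], 'y': [5, 5]}; b = {'x': [4, 9, 384], 'y': [5, 5], 'z': [1, 8]}
`print(a)` → prints {'x': [4, 9, 384], 'y': [5, 5]}
`print(b)` → prints {'x': [4, 9, 384], 'y': [5, 5], 'z': [1, 8]}

Answer:
{'x': [4, 9, 384], 'y': [5, 5]}
{'x': [4, 9, 384], 'y': [5, 5], 'z': [1, 8]}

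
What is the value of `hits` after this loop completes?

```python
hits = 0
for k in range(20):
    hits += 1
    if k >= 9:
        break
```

Loop breaks when k reaches 9, hits is 10
`hits` takes the values: 0 → 1 → 2 → 3 → 4 → 5 → 6 → 7 → 8 → 9 → 10

Answer: 10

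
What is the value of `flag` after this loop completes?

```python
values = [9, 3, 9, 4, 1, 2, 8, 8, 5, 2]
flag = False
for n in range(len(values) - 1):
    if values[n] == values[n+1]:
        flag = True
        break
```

Check consecutive duplicates in [9, 3, 9, 4, 1, 2, 8, 8, 5, 2]
`flag` takes the values: False → True

Answer: True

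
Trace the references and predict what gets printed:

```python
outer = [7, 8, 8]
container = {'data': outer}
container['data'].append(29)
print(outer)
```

Key concept: dict holds reference to list.
Step by step:
`outer = [7, 8, 8]` → outer = [7, 8, 8]
`container = {'data': outer}` → container = {'data': [7, 8, 8]}
`container['data'].append(29)` → outer = [7, 8, 8, 29]; container = {'data': [7, 8, 8, 29]}
`print(outer)` → prints [7, 8, 8, 29]

Answer: [7, 8, 8, 29]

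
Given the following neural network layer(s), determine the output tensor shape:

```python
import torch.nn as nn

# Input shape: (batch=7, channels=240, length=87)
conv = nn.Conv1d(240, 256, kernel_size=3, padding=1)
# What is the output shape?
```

Input: (7, 240, 87) -> Output: (7, 256, 87)

Answer: (7, 256, 87)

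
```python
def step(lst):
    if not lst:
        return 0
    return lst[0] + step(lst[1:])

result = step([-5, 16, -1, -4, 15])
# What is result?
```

(-5) + 16 + (-1) + (-4) + 15 + 0 = 21

Answer: 21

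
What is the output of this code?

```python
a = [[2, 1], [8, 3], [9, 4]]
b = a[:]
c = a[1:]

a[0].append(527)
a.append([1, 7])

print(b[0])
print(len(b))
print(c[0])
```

Key concept: slice with nested mutation.
Step by step:
`a = [[2, 1], [8, 3], [9, 4]]` → a = [[2, 1], [8, 3], [9, 4]]
`b = a[:]` → b = [[2, 1], [8, 3], [9, 4]]
`c = a[1:]` → c = [[8, 3], [9, 4]]
`a[0].append(527)` → a = [[2, 1, 527], [8, 3], [9, 4]]; b = [[2, 1, 527], [8, 3], [9, 4]]
`a.append([1, 7])` → a = [[2, 1, 527], [8, 3], [9, 4], [1, 7]]
`print(b[0])` → prints [2, 1, 527]
`print(len(b))` → prints 3
`print(c[0])` → prints [8, 3]

Answer:
[2, 1, 527]
3
[8, 3]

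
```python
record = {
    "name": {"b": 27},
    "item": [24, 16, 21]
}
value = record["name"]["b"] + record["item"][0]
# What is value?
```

Trace:
`record = { ...` → record = {'name': {'b': 27}, 'item': [24, 16, 21]}
`value = record["name"]["b"] + record["item"][0]` → value = 51
So value = 51

Answer: 51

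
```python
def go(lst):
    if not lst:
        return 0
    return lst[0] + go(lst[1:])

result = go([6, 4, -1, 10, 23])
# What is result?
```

6 + 4 + (-1) + 10 + 23 + 0 = 42

Answer: 42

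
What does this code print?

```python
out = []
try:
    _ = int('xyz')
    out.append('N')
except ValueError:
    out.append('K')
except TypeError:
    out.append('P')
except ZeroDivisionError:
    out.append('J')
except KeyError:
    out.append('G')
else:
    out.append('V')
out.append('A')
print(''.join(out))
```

Execution trace: 'K' (except ValueError) → 'A' (after the try/except). Output: KA

Answer: KA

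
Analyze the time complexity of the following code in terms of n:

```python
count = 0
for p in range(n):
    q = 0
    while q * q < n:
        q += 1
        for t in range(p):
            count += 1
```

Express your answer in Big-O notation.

Each loop level contributes: n × √n × n. Multiplying the contributions gives O(n^2√n).

Answer: O(n^2√n)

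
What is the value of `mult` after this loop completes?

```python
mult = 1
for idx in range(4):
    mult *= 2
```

2^4 = 16
`mult` takes the values: 1 → 2 → 4 → 8 → 16

Answer: 16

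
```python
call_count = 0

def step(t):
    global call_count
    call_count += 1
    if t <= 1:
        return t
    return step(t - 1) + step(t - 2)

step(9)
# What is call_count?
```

Calls(t) = 1 + Calls(t-1) + Calls(t-2); Calls(0)=Calls(1)=1. For t=9 this gives 109.

Answer: 109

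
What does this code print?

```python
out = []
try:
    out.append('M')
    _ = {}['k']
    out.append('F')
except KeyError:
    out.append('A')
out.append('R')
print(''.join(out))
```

Execution trace: 'M' (try body) → 'A' (except KeyError) → 'R' (after the try/except). Output: MAR

Answer: MAR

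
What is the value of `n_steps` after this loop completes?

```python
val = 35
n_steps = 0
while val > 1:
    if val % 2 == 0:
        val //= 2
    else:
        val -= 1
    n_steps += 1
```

Steps to reduce 35 to 1
`n_steps` takes the values: 0 → 1 → 2 → 3 → 4 → 5 → 6 → 7

Answer: 7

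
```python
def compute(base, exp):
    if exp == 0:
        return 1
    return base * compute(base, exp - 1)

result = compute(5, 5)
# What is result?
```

compute(5, 5) = 5 * 5 * 5 * 5 * 5 = 3125

Answer: 3125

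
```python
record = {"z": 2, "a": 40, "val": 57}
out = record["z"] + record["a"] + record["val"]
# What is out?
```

Trace:
`record = {"z": 2, "a": 40, "val": 57}` → record = {'z': 2, 'a': 40, 'val': 57}
`out = record["z"] + record["a"] + record["val"]` → out = 99
So out = 99

Answer: 99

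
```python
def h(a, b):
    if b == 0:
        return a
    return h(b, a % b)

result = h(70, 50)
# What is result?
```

h(70, 50) -> h(50, 20) -> h(20, 10) -> h(10, 0) -> 10

Answer: 10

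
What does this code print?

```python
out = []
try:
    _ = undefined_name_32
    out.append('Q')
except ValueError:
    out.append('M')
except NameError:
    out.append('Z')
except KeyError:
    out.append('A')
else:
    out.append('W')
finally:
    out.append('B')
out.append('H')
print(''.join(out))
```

Execution trace: 'Z' (except NameError) → 'B' (finally) → 'H' (after the try/except). Output: ZBH

Answer: ZBH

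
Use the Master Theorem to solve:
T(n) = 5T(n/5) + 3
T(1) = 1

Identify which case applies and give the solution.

a=5, b=5, f(n)=3. log_5(5) = 1. Since c=0 < 1, Case 1 applies: T(n) = Θ(n^log_b(a)) = O(n).

Answer: O(n) - Case 1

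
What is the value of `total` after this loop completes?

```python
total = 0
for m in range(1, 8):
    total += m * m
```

Sum of squares 1² to 7² = 140
`total` takes the values: 0 → 1 → 5 → 14 → 30 → 55 → 91 → 140

Answer: 140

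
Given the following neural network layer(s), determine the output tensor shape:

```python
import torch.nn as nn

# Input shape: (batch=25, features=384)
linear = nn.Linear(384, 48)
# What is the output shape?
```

Input: (25, 384) -> Output: (25, 48)

Answer: (25, 48)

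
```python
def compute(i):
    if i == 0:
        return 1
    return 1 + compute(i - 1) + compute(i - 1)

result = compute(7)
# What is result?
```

compute(i) = 1 + 2·compute(i-1), compute(0)=1. Closed form: (1+1)·2^7 - 1 = 255.

Answer: 255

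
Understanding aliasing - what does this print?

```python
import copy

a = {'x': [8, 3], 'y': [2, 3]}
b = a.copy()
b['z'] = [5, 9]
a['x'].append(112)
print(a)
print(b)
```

Key concept: shallow copy of dict with mutable values.
Step by step:
`a = {'x': [8, 3], 'y': [2, 3]}` → a = {'x': [8, 3], 'y': [2, 3]}
`b = a.copy()` → b = {'x': [8, 3], 'y': [2, 3]}
`b['z'] = [5, 9]` → b = {'x': [8, 3], 'y': [2, 3], 'z': [5, 9]}
`a['x'].append(112)` → a = {'x': [8, 3, 112], 'y': [2, 3]}; b = {'x': [8, 3, 112], 'y': [2, 3], 'z': [5, 9]}
`print(a)` → prints {'x': [8, 3, 112], 'y': [2, 3]}
`print(b)` → prints {'x': [8, 3, 112], 'y': [2, 3], 'z': [5, 9]}

Answer:
{'x': [8, 3, 112], 'y': [2, 3]}
{'x': [8, 3, 112], 'y': [2, 3], 'z': [5, 9]}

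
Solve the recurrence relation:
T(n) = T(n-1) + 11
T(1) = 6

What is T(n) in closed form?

Unrolling: T(n) = T(1) + 11·(n-1) = 6 + 11(n-1) = 11n - 5.

Answer: T(n) = 11n - 5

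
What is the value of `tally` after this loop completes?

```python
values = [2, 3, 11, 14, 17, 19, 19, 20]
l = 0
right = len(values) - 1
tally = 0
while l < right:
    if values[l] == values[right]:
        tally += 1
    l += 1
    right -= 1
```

Count matching pairs from ends
`tally` takes the values: 0

Answer: 0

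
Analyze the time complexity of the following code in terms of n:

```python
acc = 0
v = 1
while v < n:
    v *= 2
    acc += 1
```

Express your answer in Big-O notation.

Each loop level contributes: log n. Multiplying the contributions gives O(log n).

Answer: O(log n)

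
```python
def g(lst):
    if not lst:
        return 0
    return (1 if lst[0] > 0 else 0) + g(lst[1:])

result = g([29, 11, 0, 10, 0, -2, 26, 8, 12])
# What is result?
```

Count of positive elements in [29, 11, 0, 10, 0, -2, 26, 8, 12] = 6

Answer: 6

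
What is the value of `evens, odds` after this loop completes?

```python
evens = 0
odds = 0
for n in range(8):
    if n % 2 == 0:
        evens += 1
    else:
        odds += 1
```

Count evens and odds in range(8)
`evens, odds` takes the values: (0, 0) → (1, 0) → (1, 1) → (2, 1) → (2, 2) → (3, 2) → (3, 3) → (4, 3) → (4, 4)

Answer: 4, 4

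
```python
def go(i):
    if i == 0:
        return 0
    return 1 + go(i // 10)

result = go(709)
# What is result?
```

Count of digits of 709: 3

Answer: 3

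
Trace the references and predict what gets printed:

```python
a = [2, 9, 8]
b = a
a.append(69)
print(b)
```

Key concept: basic list aliasing.
Step by step:
`a = [2, 9, 8]` → a = [2, 9, 8]
`b = a` → b = [2, 9, 8] (same object as a)
`a.append(69)` → a = [2, 9, 8, 69] (same object as b); b = [2, 9, 8, 69] (same object as a)
`print(b)` → prints [2, 9, 8, 69]

Answer: [2, 9, 8, 69]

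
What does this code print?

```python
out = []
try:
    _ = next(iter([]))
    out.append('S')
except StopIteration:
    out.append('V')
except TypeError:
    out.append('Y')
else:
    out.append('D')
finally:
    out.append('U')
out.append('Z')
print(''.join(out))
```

Execution trace: 'V' (except StopIteration) → 'U' (finally) → 'Z' (after the try/except). Output: VUZ

Answer: VUZ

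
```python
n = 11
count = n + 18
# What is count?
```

Trace:
`n = 11` → n = 11
`count = n + 18` → count = 29
So count = 29

Answer: 29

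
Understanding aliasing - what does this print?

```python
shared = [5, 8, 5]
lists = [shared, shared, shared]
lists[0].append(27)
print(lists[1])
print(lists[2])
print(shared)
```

Key concept: list of same reference.
Step by step:
`shared = [5, 8, 5]` → shared = [5, 8, 5]
`lists = [shared, shared, shared]` → lists = [[5, 8, 5], [5, 8, 5], [5, 8, 5]]
`lists[0].append(27)` → shared = [5, 8, 5, 27]; lists = [[5, 8, 5, 27], [5, 8, 5, 27], [5, 8, 5, 27]]
`print(lists[1])` → prints [5, 8, 5, 27]
`print(lists[2])` → prints [5, 8, 5, 27]
`print(shared)` → prints [5, 8, 5, 27]

Answer:
[5, 8, 5, 27]
[5, 8, 5, 27]
[5, 8, 5, 27]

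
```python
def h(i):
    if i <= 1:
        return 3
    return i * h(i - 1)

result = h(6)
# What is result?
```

h(6) = 6 * 5 * 4 * 3 * 2 * 3 = 2160

Answer: 2160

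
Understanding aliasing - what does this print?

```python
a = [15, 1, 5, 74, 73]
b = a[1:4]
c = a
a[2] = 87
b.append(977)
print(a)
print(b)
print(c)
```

Key concept: slice vs alias.
Step by step:
`a = [15, 1, 5, 74, 73]` → a = [15, 1, 5, 74, 73]
`b = a[1:4]` → b = [1, 5, 74]
`c = a` → c = [15, 1, 5, 74, 73] (same object as a)
`a[2] = 87` → a = [15, 1, 87, 74, 73] (same object as c); c = [15, 1, 87, 74, 73] (same object as a)
`b.append(977)` → b = [1, 5, 74, 977]
`print(a)` → prints [15, 1, 87, 74, 73]
`print(b)` → prints [1, 5, 74, 977]
`print(c)` → prints [15, 1, 87, 74, 73]

Answer:
[15, 1, 87, 74, 73]
[1, 5, 74, 977]
[15, 1, 87, 74, 73]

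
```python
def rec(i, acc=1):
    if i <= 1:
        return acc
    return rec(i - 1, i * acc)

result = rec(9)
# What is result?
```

Accumulator trace (n, acc): (9, 1) -> (8, 9) -> (7, 72) -> (6, 504) -> (5, 3024) -> (4, 15120) -> (3, 60480) -> (2, 181440) -> (1, 362880) -> return 362880

Answer: 362880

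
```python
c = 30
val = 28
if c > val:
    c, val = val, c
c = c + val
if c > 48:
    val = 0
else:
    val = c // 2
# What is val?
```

Trace:
`c = 30` → c = 30
`val = 28` → val = 28
`if c > val: ...` → c > val is True → c = 28; val = 30
`c = c + val` → c = 58
`if c > 48: ...` → c > 48 is True → val = 0
So val = 0

Answer: 0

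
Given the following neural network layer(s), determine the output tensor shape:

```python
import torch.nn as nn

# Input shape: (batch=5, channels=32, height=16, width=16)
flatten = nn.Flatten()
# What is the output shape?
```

Input: (5, 32, 16, 16) -> Output: (5, 8192)

Answer: (5, 8192)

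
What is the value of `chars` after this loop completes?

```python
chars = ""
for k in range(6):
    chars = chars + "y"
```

Repeat 'y' 6 times
`chars` takes the values: "" → "y" → "yy" → "yyy" → "yyyy" → "yyyyy" → "yyyyyy"

Answer: "yyyyyy"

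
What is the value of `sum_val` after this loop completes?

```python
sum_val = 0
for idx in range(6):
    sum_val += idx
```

Sum of 0 to 5 = 15
`sum_val` takes the values: 0 → 1 → 3 → 6 → 10 → 15

Answer: 15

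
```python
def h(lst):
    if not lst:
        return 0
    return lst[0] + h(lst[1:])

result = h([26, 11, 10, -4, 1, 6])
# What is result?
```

26 + 11 + 10 + (-4) + 1 + 6 + 0 = 50

Answer: 50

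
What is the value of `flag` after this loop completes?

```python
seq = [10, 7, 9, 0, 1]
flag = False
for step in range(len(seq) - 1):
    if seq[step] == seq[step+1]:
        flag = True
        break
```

Check consecutive duplicates in [10, 7, 9, 0, 1]
`flag` takes the values: False

Answer: False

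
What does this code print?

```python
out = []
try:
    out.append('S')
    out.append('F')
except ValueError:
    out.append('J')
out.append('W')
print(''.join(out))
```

Execution trace: 'S' (try body) → 'F' (try body, no exception) → 'W' (after the try/except). Output: SFW

Answer: SFW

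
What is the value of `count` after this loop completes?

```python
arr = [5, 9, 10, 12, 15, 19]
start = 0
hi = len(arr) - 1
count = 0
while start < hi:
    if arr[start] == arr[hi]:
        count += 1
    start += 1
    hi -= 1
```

Count matching pairs from ends
`count` takes the values: 0

Answer: 0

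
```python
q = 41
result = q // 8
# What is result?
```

Trace:
`q = 41` → q = 41
`result = q // 8` → result = 5
So result = 5

Answer: 5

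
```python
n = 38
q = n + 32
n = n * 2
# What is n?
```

Trace:
`n = 38` → n = 38
`q = n + 32` → q = 70
`n = n * 2` → n = 76
So n = 76

Answer: 76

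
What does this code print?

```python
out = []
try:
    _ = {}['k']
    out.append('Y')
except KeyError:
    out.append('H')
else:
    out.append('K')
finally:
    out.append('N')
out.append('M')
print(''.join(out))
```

Execution trace: 'H' (except KeyError) → 'N' (finally) → 'M' (after the try/except). Output: HNM

Answer: HNM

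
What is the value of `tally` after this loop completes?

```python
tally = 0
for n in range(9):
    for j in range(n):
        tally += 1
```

Triangle number: 0+1+2+...+8
`tally` takes the values: 0 → 1 → 2 → 3 → 4 → 5 → 6 → 7 → 8 → 9 → 10 → 11 → 12 → 13 → 14 → 15 → 16 → 17 → 18 → 19 → 20 → 21 → 22 → 23 → 24 → 25 → 26 → 27 → 28 → 29 → 30 → 31 → 32 → 33 → 34 → 35 → 36

Answer: 36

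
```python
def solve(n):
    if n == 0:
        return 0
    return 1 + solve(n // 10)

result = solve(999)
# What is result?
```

Count of digits of 999: 3

Answer: 3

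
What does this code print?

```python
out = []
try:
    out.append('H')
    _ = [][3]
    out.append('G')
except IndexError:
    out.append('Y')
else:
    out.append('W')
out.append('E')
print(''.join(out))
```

Execution trace: 'H' (try body) → 'Y' (except IndexError) → 'E' (after the try/except). Output: HYE

Answer: HYE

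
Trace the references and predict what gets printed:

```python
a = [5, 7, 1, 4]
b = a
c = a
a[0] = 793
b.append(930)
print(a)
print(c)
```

Key concept: multiple aliases.
Step by step:
`a = [5, 7, 1, 4]` → a = [5, 7, 1, 4]
`b = a` → b = [5, 7, 1, 4] (same object as a)
`c = a` → c = [5, 7, 1, 4] (same object as a, b)
`a[0] = 793` → a = [793, 7, 1, 4] (same object as b, c); b = [793, 7, 1, 4] (same object as a, c); c = [793, 7, 1, 4] (same object as a, b)
`b.append(930)` → a = [793, 7, 1, 4, 930] (same object as b, c); b = [793, 7, 1, 4, 930] (same object as a, c); c = [793, 7, 1, 4, 930] (same object as a, b)
`print(a)` → prints [793, 7, 1, 4, 930]
`print(c)` → prints [793, 7, 1, 4, 930]

Answer:
[793, 7, 1, 4, 930]
[793, 7, 1, 4, 930]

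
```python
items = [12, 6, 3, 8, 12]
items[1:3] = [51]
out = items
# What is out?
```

Trace:
`items = [12, 6, 3, 8, 12]` → items = [12, 6, 3, 8, 12]
`items[1:3] = [51]` → items = [12, 51, 8, 12]
`out = items` → out = [12, 51, 8, 12]
So out = [12, 51, 8, 12]

Answer: [12, 51, 8, 12]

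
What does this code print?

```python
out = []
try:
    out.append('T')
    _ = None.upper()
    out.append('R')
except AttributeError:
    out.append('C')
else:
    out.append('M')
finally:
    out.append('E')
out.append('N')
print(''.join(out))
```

Execution trace: 'T' (try body) → 'C' (except AttributeError) → 'E' (finally) → 'N' (after the try/except). Output: TCEN

Answer: TCEN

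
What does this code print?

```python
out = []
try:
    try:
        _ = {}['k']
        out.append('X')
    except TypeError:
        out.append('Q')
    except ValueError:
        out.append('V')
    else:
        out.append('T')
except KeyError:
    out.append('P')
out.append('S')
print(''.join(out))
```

Execution trace: 'P' (outer except KeyError) → 'S' (after the try/except). Output: PS

Answer: PS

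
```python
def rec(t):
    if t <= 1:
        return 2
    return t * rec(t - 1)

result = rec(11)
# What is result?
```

rec(11) = 11 * 10 * 9 * 8 * 7 * 6 * 5 * 4 * 3 * 2 * 2 = 79833600

Answer: 79833600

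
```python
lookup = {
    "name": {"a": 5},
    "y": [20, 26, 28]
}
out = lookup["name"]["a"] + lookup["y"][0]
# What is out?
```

Trace:
`lookup = { ...` → lookup = {'name': {'a': 5}, 'y': [20, 26, 28]}
`out = lookup["name"]["a"] + lookup["y"][0]` → out = 25
So out = 25

Answer: 25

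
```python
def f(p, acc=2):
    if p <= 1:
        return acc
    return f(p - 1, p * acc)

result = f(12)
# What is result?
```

Accumulator trace (n, acc): (12, 2) -> (11, 24) -> (10, 264) -> (9, 2640) -> (8, 23760) -> (7, 190080) -> (6, 1330560) -> (5, 7983360) -> (4, 39916800) -> (3, 159667200) -> (2, 479001600) -> (1, 958003200) -> return 958003200

Answer: 958003200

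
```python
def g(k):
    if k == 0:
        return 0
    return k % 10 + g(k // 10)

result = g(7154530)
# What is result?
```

Sum of digits of 7154530: 0 + 3 + 5 + 4 + 5 + 1 + 7 = 25

Answer: 25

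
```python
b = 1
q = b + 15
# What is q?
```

Trace:
`b = 1` → b = 1
`q = b + 15` → q = 16
So q = 16

Answer: 16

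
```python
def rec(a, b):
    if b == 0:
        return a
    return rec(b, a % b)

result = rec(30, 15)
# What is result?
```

rec(30, 15) -> rec(15, 0) -> 15

Answer: 15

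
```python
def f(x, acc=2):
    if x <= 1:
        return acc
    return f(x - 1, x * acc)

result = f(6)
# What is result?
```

Accumulator trace (n, acc): (6, 2) -> (5, 12) -> (4, 60) -> (3, 240) -> (2, 720) -> (1, 1440) -> return 1440

Answer: 1440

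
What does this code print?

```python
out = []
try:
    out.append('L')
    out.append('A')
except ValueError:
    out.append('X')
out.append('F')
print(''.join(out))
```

Execution trace: 'L' (try body) → 'A' (try body, no exception) → 'F' (after the try/except). Output: LAF

Answer: LAF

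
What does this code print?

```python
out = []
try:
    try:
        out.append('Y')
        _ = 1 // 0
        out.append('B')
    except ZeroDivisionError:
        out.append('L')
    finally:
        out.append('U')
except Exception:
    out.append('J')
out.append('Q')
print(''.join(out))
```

Execution trace: 'Y' (inner try body) → 'L' (inner except ZeroDivisionError) → 'U' (inner finally) → 'Q' (after the try/except). Output: YLUQ

Answer: YLUQ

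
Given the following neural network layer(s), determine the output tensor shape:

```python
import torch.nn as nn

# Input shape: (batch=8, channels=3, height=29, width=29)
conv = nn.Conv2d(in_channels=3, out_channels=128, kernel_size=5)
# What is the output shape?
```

Input: (8, 3, 29, 29) -> Output: (8, 128, 25, 25)

Answer: (8, 128, 25, 25)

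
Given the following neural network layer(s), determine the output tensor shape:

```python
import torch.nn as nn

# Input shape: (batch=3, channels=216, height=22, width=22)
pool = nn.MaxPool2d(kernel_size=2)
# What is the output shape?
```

Input: (3, 216, 22, 22) -> Output: (3, 216, 11, 11)

Answer: (3, 216, 11, 11)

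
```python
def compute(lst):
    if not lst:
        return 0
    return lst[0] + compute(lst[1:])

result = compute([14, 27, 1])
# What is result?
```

14 + 27 + 1 + 0 = 42

Answer: 42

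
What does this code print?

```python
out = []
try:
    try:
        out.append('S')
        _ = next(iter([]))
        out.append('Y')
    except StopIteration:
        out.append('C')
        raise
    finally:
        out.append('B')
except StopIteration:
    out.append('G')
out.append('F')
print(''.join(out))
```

Execution trace: 'S' (inner try body) → 'C' (inner except StopIteration) → 'B' (inner finally) → 'G' (outer except StopIteration) → 'F' (after the try/except). Output: SCBGF

Answer: SCBGF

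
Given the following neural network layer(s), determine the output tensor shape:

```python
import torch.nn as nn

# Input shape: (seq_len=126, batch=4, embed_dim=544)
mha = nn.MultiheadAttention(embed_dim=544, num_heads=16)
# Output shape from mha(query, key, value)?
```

Input: (126, 4, 544) -> Output: (126, 4, 544)

Answer: (126, 4, 544)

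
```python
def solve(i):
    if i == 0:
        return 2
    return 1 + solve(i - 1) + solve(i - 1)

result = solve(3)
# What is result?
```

solve(i) = 1 + 2·solve(i-1), solve(0)=2. Closed form: (2+1)·2^3 - 1 = 23.

Answer: 23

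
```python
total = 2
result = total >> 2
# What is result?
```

Trace:
`total = 2` → total = 2
`result = total >> 2` → result = 0
So result = 0

Answer: 0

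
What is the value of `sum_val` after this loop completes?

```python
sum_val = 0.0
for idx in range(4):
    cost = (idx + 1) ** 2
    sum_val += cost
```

Sum of squared losses 1² + 2² + ... + 4²
`sum_val` takes the values: 0.0 → 1.0 → 5.0 → 14.0 → 30.0

Answer: 30.0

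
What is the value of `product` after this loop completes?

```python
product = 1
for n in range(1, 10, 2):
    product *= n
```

Product of 1, 3, 5, ... up to 9
`product` takes the values: 1 → 3 → 15 → 105 → 945

Answer: 945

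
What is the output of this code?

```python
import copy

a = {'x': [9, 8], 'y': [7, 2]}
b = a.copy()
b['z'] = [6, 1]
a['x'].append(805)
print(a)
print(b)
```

Key concept: shallow copy of dict with mutable values.
Step by step:
`a = {'x': [9, 8], 'y': [7, 2]}` → a = {'x': [9, 8], 'y': [7, 2]}
`b = a.copy()` → b = {'x': [9, 8], 'y': [7, 2]}
`b['z'] = [6, 1]` → b = {'x': [9, 8], 'y': [7, 2], 'z': [6, 1]}
`a['x'].append(805)` → a = {'x': [9, 8, 805], 'y': [7, 2]}; b = {'x': [9, 8, 805], 'y': [7, 2], 'z': [6, 1]}
`print(a)` → prints {'x': [9, 8, 805], 'y': [7, 2]}
`print(b)` → prints {'x': [9, 8, 805], 'y': [7, 2], 'z': [6, 1]}

Answer:
{'x': [9, 8, 805], 'y': [7, 2]}
{'x': [9, 8, 805], 'y': [7, 2], 'z': [6, 1]}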